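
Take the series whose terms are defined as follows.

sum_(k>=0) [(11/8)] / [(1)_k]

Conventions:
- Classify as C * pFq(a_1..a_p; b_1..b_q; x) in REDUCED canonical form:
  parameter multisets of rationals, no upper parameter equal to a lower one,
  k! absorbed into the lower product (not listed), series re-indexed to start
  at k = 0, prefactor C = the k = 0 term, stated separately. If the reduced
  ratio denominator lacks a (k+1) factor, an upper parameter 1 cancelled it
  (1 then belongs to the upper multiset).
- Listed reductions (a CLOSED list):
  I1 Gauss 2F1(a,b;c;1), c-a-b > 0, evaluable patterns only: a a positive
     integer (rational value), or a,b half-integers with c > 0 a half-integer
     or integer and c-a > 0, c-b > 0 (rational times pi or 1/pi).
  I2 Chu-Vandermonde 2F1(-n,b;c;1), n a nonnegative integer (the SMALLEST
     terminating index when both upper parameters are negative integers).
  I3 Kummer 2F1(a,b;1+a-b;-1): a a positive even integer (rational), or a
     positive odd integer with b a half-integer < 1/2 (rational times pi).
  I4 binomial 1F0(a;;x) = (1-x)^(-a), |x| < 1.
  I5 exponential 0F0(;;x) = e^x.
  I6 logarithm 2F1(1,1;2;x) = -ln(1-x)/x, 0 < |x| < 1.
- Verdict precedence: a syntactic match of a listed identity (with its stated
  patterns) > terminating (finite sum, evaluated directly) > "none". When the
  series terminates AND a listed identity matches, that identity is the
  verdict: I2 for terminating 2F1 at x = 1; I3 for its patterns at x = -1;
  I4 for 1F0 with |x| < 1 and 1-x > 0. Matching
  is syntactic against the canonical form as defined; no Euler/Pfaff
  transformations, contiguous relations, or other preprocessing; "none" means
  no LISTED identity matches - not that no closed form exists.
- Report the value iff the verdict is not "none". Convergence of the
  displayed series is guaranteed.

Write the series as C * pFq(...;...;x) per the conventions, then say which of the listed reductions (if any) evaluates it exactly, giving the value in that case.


At argument 1: a 0F0 with upper {-}, lower {-}, scaled by C = 11/8. Verdict at x = 1: the I5 exponential reduction matches (the 0F0 exponential series at x = 1). Exact value: (11/8) * e^(1).

Key step: t_0 being 11/8, (1)_k (C = 11/8) is k! itself.
Consecutive-term ratio: r(k) = 1 * 1 / [(k+1)] - rational; roots negated = parameters, x = 1, C = 11/8.


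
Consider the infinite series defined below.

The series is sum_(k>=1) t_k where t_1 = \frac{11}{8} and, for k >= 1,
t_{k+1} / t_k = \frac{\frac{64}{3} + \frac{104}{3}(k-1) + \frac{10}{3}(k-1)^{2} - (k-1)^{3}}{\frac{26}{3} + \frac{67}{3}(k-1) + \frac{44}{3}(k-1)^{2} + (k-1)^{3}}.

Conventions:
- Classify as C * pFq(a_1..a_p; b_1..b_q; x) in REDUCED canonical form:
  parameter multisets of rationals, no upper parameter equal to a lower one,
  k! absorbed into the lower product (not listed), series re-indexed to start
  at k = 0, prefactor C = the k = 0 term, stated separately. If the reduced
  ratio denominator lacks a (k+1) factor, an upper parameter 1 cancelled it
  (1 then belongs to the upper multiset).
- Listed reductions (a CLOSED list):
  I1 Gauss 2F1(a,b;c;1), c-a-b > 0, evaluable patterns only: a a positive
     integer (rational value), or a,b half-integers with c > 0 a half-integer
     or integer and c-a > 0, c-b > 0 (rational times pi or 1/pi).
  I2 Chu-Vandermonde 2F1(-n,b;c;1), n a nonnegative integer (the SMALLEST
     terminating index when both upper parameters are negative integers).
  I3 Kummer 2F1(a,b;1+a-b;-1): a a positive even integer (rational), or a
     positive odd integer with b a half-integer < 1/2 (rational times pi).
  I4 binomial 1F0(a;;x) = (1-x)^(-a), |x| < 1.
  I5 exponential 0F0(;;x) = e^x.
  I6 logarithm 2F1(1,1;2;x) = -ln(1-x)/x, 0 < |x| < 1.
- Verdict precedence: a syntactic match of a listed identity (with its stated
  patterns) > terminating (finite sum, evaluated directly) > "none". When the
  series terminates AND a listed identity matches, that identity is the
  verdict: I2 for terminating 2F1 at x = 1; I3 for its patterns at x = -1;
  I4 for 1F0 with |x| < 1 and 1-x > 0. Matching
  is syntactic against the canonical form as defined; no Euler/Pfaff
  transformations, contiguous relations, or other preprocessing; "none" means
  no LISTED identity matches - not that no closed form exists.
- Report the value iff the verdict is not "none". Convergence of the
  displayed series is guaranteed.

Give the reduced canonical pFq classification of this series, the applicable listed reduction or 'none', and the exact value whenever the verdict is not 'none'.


This is \frac{11}{8} * 2F1(-8, 4; 13; -1) in reduced canonical form. Verdict: Kummer (I3) fires (x = -1; c = 13 equals 1+a-b for upper {-8, 4}: listed pattern). Its exact value is \frac{121}{8}.

The tell: from the first term \frac{11}{8}: factor the ratio over Q (C = 11/8, x = -1): negated roots = parameters.
Step ratio: r(k) = -1 * (k-8) (k+4) / [(k+13) (k+1)] ; factor over Q: parameters, x = -1, and C = \frac{11}{8}.


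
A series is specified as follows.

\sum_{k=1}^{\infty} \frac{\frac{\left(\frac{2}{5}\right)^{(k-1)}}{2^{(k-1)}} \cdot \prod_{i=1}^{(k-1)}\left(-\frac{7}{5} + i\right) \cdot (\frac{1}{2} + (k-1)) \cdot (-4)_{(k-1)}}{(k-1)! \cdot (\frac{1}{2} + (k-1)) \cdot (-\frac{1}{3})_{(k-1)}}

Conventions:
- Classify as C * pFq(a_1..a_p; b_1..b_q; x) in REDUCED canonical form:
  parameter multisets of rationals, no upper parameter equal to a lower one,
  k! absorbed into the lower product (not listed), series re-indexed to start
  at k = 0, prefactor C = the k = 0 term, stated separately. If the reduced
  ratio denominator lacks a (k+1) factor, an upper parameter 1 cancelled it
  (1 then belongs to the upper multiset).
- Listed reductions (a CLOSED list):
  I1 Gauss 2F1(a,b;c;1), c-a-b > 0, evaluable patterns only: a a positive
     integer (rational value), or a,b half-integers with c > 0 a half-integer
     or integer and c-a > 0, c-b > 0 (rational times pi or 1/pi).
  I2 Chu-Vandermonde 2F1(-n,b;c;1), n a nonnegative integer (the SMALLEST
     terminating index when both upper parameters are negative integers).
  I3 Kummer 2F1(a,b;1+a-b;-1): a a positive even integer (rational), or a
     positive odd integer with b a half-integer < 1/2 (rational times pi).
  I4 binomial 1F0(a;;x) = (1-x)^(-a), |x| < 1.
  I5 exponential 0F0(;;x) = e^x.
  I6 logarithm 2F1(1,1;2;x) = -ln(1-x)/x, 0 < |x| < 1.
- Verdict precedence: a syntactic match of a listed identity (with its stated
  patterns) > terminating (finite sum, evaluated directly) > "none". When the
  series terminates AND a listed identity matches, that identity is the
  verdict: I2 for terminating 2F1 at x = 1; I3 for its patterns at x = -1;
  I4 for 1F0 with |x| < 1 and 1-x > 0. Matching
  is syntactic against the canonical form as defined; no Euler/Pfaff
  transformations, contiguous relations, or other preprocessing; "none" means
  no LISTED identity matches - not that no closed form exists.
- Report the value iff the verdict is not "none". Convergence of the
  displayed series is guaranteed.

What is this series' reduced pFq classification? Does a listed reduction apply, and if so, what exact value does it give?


This is 1 * 2F1(-4, -\frac{2}{5}; -\frac{1}{3}; \frac{1}{5}) in reduced canonical form. Verdict: terminating - the sum ends at index 4 because -4 is a negative integer; exact evaluation follows. Sum: \frac{522734}{1953125}.

The tell: from the first term 1: the two k-th powers (C = 1, x = 1/5) combine into one argument.
Term ratio: r(k) = \frac{1}{5} * (k-4) (k-\frac{2}{5}) / [(k-\frac{1}{3}) (k+1)] ; factor over Q: parameters, x = \frac{1}{5}, and C = 1.


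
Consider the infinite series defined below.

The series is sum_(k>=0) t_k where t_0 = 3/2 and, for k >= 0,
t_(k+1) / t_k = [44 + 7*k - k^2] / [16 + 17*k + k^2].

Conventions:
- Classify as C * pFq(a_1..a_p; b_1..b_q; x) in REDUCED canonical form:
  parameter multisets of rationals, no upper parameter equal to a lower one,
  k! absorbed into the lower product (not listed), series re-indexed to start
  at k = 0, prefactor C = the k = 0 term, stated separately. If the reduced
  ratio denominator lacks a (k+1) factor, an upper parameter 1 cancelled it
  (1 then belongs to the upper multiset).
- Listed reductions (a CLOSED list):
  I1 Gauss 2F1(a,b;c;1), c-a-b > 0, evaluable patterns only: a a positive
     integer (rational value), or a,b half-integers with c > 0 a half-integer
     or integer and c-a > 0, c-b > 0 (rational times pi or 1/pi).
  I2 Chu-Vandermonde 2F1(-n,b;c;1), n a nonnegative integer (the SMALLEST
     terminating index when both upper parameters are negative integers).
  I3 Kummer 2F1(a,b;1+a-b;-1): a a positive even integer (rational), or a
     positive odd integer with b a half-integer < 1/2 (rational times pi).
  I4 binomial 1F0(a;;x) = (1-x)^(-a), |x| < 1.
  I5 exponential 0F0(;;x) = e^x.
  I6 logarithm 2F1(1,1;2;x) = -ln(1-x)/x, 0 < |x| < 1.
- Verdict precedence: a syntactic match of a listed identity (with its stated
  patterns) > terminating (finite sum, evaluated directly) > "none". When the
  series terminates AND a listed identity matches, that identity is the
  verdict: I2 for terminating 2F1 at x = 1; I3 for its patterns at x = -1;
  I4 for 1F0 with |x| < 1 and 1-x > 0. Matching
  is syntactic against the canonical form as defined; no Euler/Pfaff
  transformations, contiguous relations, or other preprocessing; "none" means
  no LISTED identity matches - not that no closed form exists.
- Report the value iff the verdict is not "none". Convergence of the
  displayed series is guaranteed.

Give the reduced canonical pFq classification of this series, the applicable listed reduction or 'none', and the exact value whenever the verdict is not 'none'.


At argument -1: a 2F1 with upper {-11, 4}, lower {16}, scaled by C = 3/2. Verdict: Kummer (I3) applies (x = -1; c = 16 equals 1+a-b for upper {-11, 4}: listed pattern). Its exact value is 105/4.

Structural cue: x = (-1) and the expanded ratio factors over Q; C = 3/2, x = -1, roots give parameters.
Adjacent-term ratio: r(k) = (-1) * (k-11) (k+4) / [(k+16) (k+1)] - poly over poly, x = (-1) from leading terms; C = 3/2 at k = 0.


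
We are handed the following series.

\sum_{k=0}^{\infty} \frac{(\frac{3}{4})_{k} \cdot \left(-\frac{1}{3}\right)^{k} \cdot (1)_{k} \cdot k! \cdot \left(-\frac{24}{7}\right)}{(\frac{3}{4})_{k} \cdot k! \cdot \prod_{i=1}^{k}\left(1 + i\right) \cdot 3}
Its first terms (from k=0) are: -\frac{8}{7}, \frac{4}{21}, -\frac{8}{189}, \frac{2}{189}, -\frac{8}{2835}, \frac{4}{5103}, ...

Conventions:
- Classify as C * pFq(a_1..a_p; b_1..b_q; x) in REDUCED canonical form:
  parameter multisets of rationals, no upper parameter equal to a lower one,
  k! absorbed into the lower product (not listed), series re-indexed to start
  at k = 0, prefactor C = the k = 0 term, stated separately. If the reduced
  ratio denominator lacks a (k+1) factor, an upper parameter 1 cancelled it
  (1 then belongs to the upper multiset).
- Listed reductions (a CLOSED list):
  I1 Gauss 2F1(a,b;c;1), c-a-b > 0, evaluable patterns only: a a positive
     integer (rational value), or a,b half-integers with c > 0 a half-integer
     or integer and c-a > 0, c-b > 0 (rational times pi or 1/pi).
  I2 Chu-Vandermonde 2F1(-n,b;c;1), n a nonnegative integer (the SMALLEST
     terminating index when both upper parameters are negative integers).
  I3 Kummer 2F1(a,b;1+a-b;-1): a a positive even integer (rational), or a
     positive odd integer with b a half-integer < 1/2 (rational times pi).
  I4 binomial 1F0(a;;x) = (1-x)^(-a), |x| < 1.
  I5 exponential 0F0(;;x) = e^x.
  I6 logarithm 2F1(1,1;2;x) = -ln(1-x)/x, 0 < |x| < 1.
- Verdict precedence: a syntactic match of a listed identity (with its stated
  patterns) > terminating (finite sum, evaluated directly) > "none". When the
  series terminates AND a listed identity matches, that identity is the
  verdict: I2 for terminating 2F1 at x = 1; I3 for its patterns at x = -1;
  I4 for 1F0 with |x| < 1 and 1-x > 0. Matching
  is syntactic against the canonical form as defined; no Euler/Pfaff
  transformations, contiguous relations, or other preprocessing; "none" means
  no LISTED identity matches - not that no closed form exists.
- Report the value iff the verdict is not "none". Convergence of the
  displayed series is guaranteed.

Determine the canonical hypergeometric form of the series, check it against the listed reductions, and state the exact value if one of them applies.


Key step: x = -\frac{1}{3} and the lower running product (prefactor -8/7) is a rising factorial.
Adjacent-term ratio: r(k) = -\frac{1}{3} * (k+1) (k+1) / [(k+2) (k+1)] - rational in k, leading ratio -\frac{1}{3}; with t_0 = -\frac{8}{7}, classification follows.

Prefactor -\frac{8}{7}, argument -\frac{1}{3}: 2F1 with upper {1, 1} over lower {2}. Verdict at x = -\frac{1}{3}: the logarithmic series (I6) matches (the logarithm: parameters (1,1;2), x = -\frac{1}{3}). Exact value: \left(-\frac{24}{7}\right) \cdot \ln\left(\frac{4}{3}\right).


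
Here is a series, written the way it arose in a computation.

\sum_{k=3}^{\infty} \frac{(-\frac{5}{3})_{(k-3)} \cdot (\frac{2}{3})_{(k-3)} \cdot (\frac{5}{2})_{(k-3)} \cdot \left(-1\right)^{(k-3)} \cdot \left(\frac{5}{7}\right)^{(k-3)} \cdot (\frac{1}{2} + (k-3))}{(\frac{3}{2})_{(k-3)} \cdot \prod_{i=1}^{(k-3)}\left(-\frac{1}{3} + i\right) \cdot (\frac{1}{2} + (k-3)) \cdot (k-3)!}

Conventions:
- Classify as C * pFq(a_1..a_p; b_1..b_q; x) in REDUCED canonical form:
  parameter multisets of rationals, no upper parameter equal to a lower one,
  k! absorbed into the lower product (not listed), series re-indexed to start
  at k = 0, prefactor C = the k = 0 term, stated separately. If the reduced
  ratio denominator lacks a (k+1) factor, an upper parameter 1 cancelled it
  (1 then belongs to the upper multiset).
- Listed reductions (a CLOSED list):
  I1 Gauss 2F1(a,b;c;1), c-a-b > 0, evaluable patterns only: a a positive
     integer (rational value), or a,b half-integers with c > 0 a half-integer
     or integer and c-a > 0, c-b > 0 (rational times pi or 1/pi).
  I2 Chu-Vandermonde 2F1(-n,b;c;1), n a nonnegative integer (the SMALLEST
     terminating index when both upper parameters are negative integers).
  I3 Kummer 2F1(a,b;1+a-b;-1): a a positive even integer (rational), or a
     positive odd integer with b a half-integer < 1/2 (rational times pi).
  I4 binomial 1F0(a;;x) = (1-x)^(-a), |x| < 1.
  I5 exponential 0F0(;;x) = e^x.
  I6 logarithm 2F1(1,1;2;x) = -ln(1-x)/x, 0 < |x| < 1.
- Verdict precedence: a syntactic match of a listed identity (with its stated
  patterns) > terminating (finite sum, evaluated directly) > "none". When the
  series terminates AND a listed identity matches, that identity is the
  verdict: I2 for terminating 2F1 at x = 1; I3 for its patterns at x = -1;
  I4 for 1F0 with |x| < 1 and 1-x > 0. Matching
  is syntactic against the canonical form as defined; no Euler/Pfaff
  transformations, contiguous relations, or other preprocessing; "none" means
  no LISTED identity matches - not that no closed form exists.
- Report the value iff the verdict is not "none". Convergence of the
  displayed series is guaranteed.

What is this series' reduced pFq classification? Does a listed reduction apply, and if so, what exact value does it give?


Classification (C = 1): 2F1 with upper {-\frac{5}{3}, \frac{5}{2}}, lower {\frac{3}{2}}, argument x = -\frac{5}{7}. Verdict: none. Every listed pattern misses the 2F1 form at -\frac{5}{7}, upper {-\frac{5}{3}, \frac{5}{2}}.

Structural cue: t_0 being 1, the factor k + 1/2 cancels (top and bottom), leaving C = 1.
Consecutive-term ratio: r(k) = -\frac{5}{7} * (k-\frac{5}{3}) (k+\frac{5}{2}) / [(k+\frac{3}{2}) (k+1)] - rational in k. x = -\frac{5}{7}; t_0 = 1; negate the roots.


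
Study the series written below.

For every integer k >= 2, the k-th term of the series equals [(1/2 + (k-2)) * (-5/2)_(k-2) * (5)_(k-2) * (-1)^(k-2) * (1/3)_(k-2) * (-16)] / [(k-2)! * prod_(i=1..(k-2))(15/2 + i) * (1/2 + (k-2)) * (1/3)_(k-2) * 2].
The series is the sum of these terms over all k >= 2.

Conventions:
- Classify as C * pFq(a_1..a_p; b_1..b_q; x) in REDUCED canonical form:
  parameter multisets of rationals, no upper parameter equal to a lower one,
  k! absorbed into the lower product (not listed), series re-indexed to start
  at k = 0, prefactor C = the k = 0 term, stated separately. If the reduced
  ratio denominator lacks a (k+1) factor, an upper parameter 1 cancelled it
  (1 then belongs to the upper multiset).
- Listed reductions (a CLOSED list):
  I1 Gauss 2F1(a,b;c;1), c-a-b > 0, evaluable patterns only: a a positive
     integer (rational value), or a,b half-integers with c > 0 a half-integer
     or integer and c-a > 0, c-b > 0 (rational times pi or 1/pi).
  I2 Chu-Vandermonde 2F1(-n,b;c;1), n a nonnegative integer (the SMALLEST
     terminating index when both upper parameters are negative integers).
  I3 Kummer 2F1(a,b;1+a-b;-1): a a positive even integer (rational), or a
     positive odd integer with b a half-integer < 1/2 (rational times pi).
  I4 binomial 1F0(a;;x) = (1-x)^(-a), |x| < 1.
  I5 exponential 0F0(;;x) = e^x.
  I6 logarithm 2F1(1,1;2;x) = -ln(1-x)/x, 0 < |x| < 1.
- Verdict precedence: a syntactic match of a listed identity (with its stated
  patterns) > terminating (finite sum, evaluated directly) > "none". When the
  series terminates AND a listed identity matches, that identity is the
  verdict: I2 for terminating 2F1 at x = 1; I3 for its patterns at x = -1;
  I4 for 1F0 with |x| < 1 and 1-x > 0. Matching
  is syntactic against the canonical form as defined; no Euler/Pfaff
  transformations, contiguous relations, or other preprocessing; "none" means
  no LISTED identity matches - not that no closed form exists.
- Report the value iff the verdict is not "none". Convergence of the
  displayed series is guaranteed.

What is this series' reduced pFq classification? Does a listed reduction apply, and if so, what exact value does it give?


Prefactor -8, argument -1: 2F1 with upper {-5/2, 5} over lower {17/2}. Verdict: this is the Kummer evaluation I3 (x = -1; c = 17/2 equals 1+a-b for upper {-5/2, 5}: listed pattern). Hence: (-135135/16384) * pi.

Key step: t_0 = -8 here, and the lower running product (prefactor -8) is a rising factorial.
Adjacent-term ratio: r(k) = (-1) * (k-5/2) (k+5) / [(k+17/2) (k+1)] ; factor over Q: parameters, x = (-1), and C = -8.


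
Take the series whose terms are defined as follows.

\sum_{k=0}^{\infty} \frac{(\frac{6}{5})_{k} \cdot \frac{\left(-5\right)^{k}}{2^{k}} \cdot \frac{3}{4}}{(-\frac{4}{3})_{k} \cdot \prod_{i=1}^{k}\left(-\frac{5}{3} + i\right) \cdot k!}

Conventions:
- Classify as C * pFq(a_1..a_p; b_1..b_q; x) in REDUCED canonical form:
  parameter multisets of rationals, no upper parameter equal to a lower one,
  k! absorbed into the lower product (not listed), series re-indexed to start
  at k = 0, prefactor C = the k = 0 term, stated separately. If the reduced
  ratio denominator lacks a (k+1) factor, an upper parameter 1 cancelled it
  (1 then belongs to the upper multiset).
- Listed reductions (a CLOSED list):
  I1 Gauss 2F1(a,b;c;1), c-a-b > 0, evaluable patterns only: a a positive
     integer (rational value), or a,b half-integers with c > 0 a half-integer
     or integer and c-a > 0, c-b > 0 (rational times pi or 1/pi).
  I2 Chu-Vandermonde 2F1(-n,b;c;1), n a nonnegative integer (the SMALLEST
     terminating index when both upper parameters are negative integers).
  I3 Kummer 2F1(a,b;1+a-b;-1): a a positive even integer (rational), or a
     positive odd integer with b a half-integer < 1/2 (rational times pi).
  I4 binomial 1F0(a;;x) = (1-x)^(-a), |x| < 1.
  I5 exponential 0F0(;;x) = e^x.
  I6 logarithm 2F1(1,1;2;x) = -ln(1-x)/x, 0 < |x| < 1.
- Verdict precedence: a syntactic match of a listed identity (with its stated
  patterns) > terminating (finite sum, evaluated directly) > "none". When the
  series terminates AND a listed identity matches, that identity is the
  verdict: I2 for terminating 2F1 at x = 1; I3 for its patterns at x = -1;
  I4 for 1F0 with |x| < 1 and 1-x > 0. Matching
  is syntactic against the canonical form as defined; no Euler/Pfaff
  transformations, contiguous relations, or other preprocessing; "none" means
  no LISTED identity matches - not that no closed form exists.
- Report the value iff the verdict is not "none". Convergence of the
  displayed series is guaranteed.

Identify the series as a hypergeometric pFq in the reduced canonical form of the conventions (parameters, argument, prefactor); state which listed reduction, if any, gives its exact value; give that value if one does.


Prefactor \frac{3}{4}, argument -\frac{5}{2}: 1F2 with upper {\frac{6}{5}} over lower {-\frac{4}{3}, -\frac{2}{3}}. Verdict: no listed reduction: x = -\frac{5}{2} and upper {\frac{6}{5}} fail every I1-I6 pattern.

Key step: t_0 = \frac{3}{4} here, and the lower running product (C = 3/4) is a rising factorial.
Adjacent-term ratio: r(k) = -\frac{5}{2} * (k+\frac{6}{5}) / [(k-\frac{4}{3}) (k-\frac{2}{3}) (k+1)] ; factor over Q: parameters, x = -\frac{5}{2}, and C = \frac{3}{4}.


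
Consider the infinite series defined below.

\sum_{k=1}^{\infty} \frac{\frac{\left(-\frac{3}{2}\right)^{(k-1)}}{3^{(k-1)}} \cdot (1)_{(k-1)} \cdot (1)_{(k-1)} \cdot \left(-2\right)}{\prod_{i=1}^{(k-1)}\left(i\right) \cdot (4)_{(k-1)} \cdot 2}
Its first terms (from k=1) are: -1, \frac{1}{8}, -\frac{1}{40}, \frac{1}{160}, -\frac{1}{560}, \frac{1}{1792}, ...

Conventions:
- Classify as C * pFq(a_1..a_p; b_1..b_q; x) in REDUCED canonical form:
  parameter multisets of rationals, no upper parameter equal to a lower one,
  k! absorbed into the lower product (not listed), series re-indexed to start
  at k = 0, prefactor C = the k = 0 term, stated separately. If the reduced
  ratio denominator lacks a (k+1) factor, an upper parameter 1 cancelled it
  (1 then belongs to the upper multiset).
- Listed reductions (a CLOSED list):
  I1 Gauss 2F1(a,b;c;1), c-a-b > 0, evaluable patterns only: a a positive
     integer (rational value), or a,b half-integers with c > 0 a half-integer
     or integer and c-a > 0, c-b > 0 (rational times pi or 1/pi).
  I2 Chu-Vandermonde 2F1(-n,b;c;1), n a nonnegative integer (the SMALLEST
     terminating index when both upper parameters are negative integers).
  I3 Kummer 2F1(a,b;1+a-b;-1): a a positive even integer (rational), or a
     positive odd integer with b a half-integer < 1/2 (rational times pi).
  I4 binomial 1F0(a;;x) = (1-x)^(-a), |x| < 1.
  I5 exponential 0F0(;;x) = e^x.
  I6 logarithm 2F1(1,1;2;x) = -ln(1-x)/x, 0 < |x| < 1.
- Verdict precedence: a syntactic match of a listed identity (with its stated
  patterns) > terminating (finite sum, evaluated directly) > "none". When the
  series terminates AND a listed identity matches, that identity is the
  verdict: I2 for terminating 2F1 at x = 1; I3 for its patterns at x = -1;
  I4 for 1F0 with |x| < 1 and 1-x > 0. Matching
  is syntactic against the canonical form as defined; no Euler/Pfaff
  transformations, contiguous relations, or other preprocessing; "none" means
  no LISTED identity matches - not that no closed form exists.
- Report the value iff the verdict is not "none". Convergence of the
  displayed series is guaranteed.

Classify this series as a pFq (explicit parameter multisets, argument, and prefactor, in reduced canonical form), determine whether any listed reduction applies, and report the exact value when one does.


Prefactor -1, argument -\frac{1}{2}: 2F1 with upper {1, 1} over lower {4}. Verdict: none (x = -\frac{1}{2}): each listed identity misses the multisets {1, 1} ; {4}.

Key observation: with t_0 = -1, the product of the first k integers (prefactor -1) is k!.
Adjacent-term ratio: r(k) = -\frac{1}{2} * (k+1) (k+1) / [(k+4) (k+1)] - rational; roots negated = parameters, x = -\frac{1}{2}, C = -1.


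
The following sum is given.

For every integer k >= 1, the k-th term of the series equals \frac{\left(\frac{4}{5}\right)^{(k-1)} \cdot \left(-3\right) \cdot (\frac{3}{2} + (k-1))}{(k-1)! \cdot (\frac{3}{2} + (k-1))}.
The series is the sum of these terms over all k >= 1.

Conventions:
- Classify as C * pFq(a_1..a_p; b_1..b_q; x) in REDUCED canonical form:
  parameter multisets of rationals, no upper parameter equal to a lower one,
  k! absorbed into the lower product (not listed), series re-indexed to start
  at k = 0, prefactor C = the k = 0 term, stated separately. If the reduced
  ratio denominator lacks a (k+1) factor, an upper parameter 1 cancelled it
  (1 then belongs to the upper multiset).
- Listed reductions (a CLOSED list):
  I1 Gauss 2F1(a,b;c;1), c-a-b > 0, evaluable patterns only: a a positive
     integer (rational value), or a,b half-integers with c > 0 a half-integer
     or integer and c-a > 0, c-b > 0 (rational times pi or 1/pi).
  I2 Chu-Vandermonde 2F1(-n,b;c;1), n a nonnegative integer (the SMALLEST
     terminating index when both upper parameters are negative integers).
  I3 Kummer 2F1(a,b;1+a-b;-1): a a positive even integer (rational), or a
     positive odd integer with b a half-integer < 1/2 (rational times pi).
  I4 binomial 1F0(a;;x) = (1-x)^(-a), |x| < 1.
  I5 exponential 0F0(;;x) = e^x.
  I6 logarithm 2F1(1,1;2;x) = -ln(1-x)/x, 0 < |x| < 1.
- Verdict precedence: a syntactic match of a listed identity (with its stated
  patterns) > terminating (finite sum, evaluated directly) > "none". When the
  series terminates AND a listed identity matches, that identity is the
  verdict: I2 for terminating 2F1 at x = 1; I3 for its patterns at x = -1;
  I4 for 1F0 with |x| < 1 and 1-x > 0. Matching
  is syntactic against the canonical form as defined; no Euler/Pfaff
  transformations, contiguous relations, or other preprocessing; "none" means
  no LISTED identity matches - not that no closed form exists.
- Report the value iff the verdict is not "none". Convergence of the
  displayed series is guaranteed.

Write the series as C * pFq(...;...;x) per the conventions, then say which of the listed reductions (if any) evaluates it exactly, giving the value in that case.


x = \frac{4}{5} here; the reduced form reads 0F0, upper {-}, lower {-}, C = -3. Verdict at x = \frac{4}{5}: the I5 exponential reduction matches (the 0F0 exponential series at x = \frac{4}{5}). Value: \left(-3\right) \cdot e^{\frac{4}{5}}.

First insight: with t_0 = -3, striking the common factor k + 3/2 reduces the term (prefactor -3).
Step ratio: r(k) = \frac{4}{5} * 1 / [(k+1)] - poly over poly, x = \frac{4}{5} from leading terms; C = -3 at k = 0.


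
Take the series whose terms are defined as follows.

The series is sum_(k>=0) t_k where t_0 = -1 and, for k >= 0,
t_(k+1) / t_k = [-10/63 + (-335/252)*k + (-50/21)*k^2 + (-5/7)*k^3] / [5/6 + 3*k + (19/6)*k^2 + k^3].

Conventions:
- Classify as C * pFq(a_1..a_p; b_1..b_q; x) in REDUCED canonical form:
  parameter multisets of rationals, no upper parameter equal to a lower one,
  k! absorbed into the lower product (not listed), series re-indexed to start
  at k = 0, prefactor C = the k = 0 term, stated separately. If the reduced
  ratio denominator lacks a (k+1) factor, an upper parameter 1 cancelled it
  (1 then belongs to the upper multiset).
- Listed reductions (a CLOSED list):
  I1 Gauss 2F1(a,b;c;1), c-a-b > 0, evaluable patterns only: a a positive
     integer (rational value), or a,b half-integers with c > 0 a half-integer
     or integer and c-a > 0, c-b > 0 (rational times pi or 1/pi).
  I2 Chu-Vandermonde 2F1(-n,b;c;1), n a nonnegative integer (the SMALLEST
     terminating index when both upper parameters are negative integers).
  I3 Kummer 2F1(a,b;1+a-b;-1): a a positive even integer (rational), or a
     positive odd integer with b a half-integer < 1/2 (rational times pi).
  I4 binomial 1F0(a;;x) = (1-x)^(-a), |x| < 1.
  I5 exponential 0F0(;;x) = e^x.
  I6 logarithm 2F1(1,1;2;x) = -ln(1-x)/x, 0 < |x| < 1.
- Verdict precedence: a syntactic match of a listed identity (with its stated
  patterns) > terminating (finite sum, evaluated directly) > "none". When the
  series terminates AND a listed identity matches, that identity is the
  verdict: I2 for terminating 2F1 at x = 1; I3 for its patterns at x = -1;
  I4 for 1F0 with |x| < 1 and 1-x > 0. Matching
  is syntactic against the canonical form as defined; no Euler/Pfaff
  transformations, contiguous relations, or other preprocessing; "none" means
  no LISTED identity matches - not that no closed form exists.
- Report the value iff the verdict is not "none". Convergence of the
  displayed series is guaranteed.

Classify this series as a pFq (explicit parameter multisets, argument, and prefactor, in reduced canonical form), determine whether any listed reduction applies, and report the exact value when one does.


First insight: with t_0 = -1, factor the ratio over Q (C = -1): negated roots = parameters.
Step ratio: r(k) = (-5/7) * (k+1/6) (k+8/3) / [(k+5/3) (k+1)] ; factor over Q: parameters, x = (-5/7), and C = -1.

The series (x = -5/7) is 2F1: upper {1/6, 8/3}, lower {5/3}, prefactor -1. Verdict: none. Every listed pattern misses the 2F1 form at -5/7, upper {1/6, 8/3}.


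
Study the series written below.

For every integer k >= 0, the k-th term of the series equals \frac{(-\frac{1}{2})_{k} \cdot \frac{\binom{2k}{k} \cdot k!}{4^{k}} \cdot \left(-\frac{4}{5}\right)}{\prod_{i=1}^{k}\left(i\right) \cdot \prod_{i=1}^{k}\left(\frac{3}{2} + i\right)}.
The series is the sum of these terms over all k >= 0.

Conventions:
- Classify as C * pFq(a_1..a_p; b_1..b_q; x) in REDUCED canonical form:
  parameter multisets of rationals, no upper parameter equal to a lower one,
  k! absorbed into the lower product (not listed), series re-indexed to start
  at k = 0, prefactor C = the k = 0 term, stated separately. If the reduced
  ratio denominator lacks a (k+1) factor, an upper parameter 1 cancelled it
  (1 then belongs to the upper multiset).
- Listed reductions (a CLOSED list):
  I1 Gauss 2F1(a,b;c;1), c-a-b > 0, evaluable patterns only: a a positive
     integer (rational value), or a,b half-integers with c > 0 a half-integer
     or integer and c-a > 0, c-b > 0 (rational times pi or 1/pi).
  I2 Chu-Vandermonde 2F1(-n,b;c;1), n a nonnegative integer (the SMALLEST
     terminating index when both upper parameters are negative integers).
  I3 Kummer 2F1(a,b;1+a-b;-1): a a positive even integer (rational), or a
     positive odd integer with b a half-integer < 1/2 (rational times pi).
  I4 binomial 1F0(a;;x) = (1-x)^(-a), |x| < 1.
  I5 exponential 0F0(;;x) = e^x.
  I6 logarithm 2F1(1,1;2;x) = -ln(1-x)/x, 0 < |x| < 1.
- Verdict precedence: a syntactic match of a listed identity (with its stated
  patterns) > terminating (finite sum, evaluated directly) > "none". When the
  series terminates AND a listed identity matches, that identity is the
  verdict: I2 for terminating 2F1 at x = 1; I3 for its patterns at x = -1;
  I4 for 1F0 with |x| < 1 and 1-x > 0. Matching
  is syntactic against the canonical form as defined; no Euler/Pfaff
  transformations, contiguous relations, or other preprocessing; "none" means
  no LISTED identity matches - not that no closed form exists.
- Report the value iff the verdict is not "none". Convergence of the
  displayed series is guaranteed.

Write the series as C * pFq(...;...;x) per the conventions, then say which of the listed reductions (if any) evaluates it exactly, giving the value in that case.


Reduced: x = 1, 2F1, upper = {-\frac{1}{2}, \frac{1}{2}}, lower = {\frac{5}{2}}, C = -\frac{4}{5}. Verdict: this is Gauss (I1, half-integer pattern) (x = 1; upper {-\frac{1}{2}, \frac{1}{2}} half-integers, c = \frac{5}{2} in the evaluable pattern). Sum: \left(-\frac{9}{40}\right) \cdot \pi.

Structural cue: with t_0 = -\frac{4}{5}, the lower running product (prefactor -4/5) is a rising factorial.
Adjacent-term ratio: r(k) = 1 * (k-\frac{1}{2}) (k+\frac{1}{2}) / [(k+\frac{5}{2}) (k+1)] - rational in k. x = 1; t_0 = -\frac{4}{5}; negate the roots.


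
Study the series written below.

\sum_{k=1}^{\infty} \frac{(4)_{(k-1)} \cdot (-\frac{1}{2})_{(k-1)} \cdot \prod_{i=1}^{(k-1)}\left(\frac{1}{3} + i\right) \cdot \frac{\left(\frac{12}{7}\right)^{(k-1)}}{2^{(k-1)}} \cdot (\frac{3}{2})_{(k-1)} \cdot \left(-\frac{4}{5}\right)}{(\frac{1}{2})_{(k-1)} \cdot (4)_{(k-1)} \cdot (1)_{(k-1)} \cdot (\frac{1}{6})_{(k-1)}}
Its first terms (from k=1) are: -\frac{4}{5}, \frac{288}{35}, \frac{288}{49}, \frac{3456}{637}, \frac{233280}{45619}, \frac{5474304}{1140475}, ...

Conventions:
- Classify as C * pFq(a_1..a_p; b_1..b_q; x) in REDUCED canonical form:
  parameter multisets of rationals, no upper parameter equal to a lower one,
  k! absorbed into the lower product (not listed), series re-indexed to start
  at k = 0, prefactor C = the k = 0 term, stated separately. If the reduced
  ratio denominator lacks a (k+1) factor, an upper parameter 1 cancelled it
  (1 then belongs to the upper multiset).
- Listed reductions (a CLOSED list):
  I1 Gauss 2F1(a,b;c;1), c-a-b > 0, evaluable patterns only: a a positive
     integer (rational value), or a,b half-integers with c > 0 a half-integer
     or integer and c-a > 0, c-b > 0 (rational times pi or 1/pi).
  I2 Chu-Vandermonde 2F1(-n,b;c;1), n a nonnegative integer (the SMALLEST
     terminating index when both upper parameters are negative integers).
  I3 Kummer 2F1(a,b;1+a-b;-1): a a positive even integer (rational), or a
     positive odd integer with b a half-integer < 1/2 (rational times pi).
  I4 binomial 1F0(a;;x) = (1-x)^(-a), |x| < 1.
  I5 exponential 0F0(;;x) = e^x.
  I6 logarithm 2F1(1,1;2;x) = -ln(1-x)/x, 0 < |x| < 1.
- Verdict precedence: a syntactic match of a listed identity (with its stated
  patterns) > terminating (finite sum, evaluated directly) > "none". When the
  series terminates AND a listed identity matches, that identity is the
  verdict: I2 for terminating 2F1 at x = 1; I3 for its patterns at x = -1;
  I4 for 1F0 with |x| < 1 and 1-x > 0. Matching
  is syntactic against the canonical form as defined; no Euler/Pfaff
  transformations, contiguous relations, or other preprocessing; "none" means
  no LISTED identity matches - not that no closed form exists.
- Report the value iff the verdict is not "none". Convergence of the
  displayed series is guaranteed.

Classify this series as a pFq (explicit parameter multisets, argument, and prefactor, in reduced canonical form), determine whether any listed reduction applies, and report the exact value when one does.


At argument \frac{6}{7}: a 3F2 with upper {-\frac{1}{2}, \frac{4}{3}, \frac{3}{2}}, lower {\frac{1}{6}, \frac{1}{2}}, scaled by C = -\frac{4}{5}. Verdict: none here - no I1-I6 shape fits x = \frac{6}{7} with lower {\frac{1}{6}, \frac{1}{2}}.

First insight: t_0 = -\frac{4}{5} here, and the two k-th powers (C = -4/5) combine into one argument.
Adjacent-term ratio: r(k) = \frac{6}{7} * (k-\frac{1}{2}) (k+\frac{4}{3}) (k+\frac{3}{2}) / [(k+\frac{1}{6}) (k+\frac{1}{2}) (k+1)] - poly over poly, x = \frac{6}{7} from leading terms; C = -\frac{4}{5} at k = 0.


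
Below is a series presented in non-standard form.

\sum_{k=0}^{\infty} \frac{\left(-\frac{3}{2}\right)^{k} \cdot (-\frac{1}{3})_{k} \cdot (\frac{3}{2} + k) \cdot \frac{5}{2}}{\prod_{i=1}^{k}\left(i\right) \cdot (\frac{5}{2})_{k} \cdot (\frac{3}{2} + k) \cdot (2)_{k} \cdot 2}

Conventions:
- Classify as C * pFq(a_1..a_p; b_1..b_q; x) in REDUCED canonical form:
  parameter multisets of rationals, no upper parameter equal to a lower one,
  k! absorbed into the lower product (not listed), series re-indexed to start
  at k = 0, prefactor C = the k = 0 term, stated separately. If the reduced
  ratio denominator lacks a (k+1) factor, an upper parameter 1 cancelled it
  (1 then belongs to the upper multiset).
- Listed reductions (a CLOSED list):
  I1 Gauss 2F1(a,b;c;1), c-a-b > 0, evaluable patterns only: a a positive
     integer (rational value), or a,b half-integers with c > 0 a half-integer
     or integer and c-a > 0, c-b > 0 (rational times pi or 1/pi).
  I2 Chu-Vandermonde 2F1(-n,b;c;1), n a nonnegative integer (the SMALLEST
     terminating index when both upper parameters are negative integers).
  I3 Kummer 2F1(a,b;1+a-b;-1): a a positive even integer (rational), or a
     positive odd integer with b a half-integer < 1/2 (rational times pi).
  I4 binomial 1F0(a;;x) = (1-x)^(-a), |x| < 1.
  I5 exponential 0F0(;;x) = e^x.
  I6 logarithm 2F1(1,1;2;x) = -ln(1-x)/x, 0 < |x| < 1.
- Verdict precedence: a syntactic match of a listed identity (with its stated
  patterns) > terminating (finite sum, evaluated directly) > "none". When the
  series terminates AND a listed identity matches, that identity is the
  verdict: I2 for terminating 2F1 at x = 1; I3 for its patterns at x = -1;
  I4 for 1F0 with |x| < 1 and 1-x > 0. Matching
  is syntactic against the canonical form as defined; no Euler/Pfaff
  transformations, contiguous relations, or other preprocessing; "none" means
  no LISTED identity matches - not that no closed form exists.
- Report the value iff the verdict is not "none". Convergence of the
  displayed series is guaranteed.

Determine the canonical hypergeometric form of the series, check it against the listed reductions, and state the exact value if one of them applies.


With C = \frac{5}{4}: the canonical form is 1F2(-\frac{1}{3}; 2, \frac{5}{2}; -\frac{3}{2}). Verdict: no listed reduction: x = -\frac{3}{2} and upper {-\frac{1}{3}} fail every I1-I6 pattern.

Structural cue: t_0 = \frac{5}{4} here, and the constant factors (C = 5/4, x = -3/2) combine into one prefactor.
Step ratio: r(k) = -\frac{3}{2} * (k-\frac{1}{3}) / [(k+2) (k+\frac{5}{2}) (k+1)] - rational in k, leading ratio -\frac{3}{2}; with t_0 = \frac{5}{4}, classification follows.


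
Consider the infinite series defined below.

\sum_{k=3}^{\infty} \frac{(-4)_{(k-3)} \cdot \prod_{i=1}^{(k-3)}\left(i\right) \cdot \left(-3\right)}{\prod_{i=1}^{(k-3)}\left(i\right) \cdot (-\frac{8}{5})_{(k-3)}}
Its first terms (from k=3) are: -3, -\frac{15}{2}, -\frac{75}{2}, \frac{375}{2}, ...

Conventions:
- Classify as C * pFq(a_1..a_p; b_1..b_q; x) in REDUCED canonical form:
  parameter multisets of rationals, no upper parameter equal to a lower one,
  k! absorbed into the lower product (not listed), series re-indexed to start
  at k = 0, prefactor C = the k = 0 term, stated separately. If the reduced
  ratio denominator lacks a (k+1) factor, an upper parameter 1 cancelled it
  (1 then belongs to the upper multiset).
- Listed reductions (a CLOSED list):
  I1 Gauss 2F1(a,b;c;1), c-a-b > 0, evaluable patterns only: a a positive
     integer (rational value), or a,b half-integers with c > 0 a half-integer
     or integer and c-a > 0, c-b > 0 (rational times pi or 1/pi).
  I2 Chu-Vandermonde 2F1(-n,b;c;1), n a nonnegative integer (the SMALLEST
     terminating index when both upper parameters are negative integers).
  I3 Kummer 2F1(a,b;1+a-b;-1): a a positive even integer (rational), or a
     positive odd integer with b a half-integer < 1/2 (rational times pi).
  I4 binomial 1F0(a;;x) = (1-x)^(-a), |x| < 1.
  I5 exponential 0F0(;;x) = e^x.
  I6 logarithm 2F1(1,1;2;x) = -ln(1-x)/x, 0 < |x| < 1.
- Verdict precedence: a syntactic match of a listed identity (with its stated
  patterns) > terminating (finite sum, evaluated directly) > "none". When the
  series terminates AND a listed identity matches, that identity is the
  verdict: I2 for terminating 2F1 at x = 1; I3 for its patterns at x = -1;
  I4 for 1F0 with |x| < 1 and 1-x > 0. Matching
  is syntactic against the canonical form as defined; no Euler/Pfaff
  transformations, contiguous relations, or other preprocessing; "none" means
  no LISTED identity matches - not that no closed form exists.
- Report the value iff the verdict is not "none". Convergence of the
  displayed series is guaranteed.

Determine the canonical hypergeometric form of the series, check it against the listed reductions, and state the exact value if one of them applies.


With C = -3: the canonical form is 2F1(-4, 1; -\frac{8}{5}; 1). Verdict at x = 1: Vandermonde's identity (I2) matches (terminating 2F1 at x = 1 with n = 4, b = 1, c = -\frac{8}{5}). Its exact value is \frac{39}{7}.

Structural cue: t_0 being -3, the product of the first k integers (C = -3) is k!.
Term ratio: r(k) = 1 * (k-4) (k+1) / [(k-\frac{8}{5}) (k+1)] - poly over poly, x = 1 from leading terms; C = -3 at k = 0.


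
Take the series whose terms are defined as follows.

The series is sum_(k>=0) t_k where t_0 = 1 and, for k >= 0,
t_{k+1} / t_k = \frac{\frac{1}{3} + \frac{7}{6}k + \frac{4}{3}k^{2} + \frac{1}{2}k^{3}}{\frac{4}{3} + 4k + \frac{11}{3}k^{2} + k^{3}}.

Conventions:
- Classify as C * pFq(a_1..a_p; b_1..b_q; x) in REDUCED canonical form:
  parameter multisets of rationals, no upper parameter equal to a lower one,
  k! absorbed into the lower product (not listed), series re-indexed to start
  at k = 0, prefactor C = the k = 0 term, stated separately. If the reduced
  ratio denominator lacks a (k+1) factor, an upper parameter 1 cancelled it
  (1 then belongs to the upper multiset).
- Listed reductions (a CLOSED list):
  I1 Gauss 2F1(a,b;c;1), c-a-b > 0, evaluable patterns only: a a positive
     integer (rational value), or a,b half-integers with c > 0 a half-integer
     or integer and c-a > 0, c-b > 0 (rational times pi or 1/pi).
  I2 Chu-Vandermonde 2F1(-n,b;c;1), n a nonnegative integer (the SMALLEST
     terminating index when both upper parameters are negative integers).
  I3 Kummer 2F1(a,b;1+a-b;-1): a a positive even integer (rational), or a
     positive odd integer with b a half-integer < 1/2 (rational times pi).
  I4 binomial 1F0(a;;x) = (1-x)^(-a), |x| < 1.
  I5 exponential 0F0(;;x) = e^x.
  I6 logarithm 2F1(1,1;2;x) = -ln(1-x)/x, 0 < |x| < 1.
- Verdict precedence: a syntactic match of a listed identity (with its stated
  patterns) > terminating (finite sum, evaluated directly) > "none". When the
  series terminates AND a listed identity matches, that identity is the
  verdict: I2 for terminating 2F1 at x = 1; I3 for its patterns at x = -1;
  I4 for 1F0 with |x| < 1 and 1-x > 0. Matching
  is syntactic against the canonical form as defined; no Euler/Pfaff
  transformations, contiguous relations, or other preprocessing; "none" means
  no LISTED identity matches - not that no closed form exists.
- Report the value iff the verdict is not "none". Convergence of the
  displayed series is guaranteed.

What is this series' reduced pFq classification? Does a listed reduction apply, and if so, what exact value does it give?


Structural cue: x = \frac{1}{2} and the expanded ratio factors over Q; C = 1, roots give parameters.
Consecutive-term ratio: r(k) = \frac{1}{2} * (k+1) (k+1) / [(k+2) (k+1)] - poly over poly, x = \frac{1}{2} from leading terms; C = 1 at k = 0.

x = \frac{1}{2} here; the reduced form reads 2F1, upper {1, 1}, lower {2}, C = 1. Verdict at x = \frac{1}{2}: the I6 logarithm reduction matches (the logarithm: parameters (1,1;2), x = \frac{1}{2}). Its exact value is \left(-2\right) \cdot \ln\left(\frac{1}{2}\right).
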